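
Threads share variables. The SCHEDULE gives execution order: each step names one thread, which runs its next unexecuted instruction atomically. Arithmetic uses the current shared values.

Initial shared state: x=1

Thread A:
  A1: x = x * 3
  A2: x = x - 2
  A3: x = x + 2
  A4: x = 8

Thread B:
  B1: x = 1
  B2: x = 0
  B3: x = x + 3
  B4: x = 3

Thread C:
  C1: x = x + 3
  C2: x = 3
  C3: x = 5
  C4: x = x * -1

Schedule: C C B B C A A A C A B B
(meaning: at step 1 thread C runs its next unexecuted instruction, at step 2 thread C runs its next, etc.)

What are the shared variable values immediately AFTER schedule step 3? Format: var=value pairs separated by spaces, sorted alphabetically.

Step 1: thread C executes C1 (x = x + 3). Shared: x=4. PCs: A@0 B@0 C@1
Step 2: thread C executes C2 (x = 3). Shared: x=3. PCs: A@0 B@0 C@2
Step 3: thread B executes B1 (x = 1). Shared: x=1. PCs: A@0 B@1 C@2

Answer: x=1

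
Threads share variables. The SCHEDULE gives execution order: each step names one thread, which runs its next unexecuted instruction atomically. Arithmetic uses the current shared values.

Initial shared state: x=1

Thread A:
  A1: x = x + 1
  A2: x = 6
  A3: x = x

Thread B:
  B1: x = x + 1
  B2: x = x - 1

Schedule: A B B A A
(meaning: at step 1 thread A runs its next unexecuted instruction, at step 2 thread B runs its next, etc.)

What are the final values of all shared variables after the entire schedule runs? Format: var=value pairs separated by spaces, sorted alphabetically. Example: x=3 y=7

Answer: x=6

Derivation:
Step 1: thread A executes A1 (x = x + 1). Shared: x=2. PCs: A@1 B@0
Step 2: thread B executes B1 (x = x + 1). Shared: x=3. PCs: A@1 B@1
Step 3: thread B executes B2 (x = x - 1). Shared: x=2. PCs: A@1 B@2
Step 4: thread A executes A2 (x = 6). Shared: x=6. PCs: A@2 B@2
Step 5: thread A executes A3 (x = x). Shared: x=6. PCs: A@3 B@2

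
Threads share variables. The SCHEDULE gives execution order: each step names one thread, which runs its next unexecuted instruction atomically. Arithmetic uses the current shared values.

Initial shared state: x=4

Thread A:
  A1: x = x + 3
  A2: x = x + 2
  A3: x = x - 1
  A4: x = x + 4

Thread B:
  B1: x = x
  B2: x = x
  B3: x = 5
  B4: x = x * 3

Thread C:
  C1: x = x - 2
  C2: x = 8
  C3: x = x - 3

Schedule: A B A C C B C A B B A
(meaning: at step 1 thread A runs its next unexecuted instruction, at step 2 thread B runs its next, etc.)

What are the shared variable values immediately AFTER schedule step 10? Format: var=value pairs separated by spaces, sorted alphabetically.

Answer: x=15

Derivation:
Step 1: thread A executes A1 (x = x + 3). Shared: x=7. PCs: A@1 B@0 C@0
Step 2: thread B executes B1 (x = x). Shared: x=7. PCs: A@1 B@1 C@0
Step 3: thread A executes A2 (x = x + 2). Shared: x=9. PCs: A@2 B@1 C@0
Step 4: thread C executes C1 (x = x - 2). Shared: x=7. PCs: A@2 B@1 C@1
Step 5: thread C executes C2 (x = 8). Shared: x=8. PCs: A@2 B@1 C@2
Step 6: thread B executes B2 (x = x). Shared: x=8. PCs: A@2 B@2 C@2
Step 7: thread C executes C3 (x = x - 3). Shared: x=5. PCs: A@2 B@2 C@3
Step 8: thread A executes A3 (x = x - 1). Shared: x=4. PCs: A@3 B@2 C@3
Step 9: thread B executes B3 (x = 5). Shared: x=5. PCs: A@3 B@3 C@3
Step 10: thread B executes B4 (x = x * 3). Shared: x=15. PCs: A@3 B@4 C@3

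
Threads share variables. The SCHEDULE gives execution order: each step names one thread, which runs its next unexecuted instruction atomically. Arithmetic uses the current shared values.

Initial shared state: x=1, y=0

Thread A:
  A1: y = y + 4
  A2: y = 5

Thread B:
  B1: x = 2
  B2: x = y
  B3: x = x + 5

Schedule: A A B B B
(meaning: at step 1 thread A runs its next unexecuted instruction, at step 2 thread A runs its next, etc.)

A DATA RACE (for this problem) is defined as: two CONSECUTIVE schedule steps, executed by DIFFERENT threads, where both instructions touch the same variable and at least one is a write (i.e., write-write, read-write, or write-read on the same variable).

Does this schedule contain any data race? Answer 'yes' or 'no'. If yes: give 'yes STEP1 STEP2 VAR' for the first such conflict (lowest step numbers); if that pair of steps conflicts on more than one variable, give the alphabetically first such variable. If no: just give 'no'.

Steps 1,2: same thread (A). No race.
Steps 2,3: A(r=-,w=y) vs B(r=-,w=x). No conflict.
Steps 3,4: same thread (B). No race.
Steps 4,5: same thread (B). No race.

Answer: no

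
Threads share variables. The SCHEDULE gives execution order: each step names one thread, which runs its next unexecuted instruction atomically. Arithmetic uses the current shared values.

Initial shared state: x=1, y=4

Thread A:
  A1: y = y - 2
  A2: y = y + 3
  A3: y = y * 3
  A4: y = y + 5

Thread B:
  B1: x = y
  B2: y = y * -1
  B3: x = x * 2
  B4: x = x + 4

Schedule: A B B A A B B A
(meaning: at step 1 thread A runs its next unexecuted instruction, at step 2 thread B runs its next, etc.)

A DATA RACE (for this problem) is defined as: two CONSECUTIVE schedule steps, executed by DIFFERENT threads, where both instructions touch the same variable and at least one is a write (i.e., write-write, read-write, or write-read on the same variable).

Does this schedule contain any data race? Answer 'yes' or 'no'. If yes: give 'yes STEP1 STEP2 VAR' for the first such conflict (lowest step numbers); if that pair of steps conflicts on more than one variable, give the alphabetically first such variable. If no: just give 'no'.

Steps 1,2: A(y = y - 2) vs B(x = y). RACE on y (W-R).
Steps 2,3: same thread (B). No race.
Steps 3,4: B(y = y * -1) vs A(y = y + 3). RACE on y (W-W).
Steps 4,5: same thread (A). No race.
Steps 5,6: A(r=y,w=y) vs B(r=x,w=x). No conflict.
Steps 6,7: same thread (B). No race.
Steps 7,8: B(r=x,w=x) vs A(r=y,w=y). No conflict.
First conflict at steps 1,2.

Answer: yes 1 2 y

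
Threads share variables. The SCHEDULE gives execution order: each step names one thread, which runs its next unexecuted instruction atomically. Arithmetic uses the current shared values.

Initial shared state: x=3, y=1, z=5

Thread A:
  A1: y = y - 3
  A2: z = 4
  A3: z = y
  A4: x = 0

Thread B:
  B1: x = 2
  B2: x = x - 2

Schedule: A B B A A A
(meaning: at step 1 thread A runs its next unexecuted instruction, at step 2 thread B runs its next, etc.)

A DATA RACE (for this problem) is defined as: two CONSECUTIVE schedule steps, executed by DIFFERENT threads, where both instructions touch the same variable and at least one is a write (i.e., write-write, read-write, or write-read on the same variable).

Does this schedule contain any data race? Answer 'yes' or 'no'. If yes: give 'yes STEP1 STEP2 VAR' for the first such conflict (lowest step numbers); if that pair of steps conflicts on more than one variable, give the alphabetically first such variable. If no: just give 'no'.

Steps 1,2: A(r=y,w=y) vs B(r=-,w=x). No conflict.
Steps 2,3: same thread (B). No race.
Steps 3,4: B(r=x,w=x) vs A(r=-,w=z). No conflict.
Steps 4,5: same thread (A). No race.
Steps 5,6: same thread (A). No race.

Answer: no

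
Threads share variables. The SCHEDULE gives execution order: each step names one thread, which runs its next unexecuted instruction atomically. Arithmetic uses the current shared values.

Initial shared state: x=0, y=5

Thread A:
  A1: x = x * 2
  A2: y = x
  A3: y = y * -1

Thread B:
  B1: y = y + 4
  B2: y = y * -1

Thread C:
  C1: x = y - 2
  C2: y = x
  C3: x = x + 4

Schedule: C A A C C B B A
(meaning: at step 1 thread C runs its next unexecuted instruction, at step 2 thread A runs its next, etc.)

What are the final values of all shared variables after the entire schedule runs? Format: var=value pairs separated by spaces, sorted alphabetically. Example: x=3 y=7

Step 1: thread C executes C1 (x = y - 2). Shared: x=3 y=5. PCs: A@0 B@0 C@1
Step 2: thread A executes A1 (x = x * 2). Shared: x=6 y=5. PCs: A@1 B@0 C@1
Step 3: thread A executes A2 (y = x). Shared: x=6 y=6. PCs: A@2 B@0 C@1
Step 4: thread C executes C2 (y = x). Shared: x=6 y=6. PCs: A@2 B@0 C@2
Step 5: thread C executes C3 (x = x + 4). Shared: x=10 y=6. PCs: A@2 B@0 C@3
Step 6: thread B executes B1 (y = y + 4). Shared: x=10 y=10. PCs: A@2 B@1 C@3
Step 7: thread B executes B2 (y = y * -1). Shared: x=10 y=-10. PCs: A@2 B@2 C@3
Step 8: thread A executes A3 (y = y * -1). Shared: x=10 y=10. PCs: A@3 B@2 C@3

Answer: x=10 y=10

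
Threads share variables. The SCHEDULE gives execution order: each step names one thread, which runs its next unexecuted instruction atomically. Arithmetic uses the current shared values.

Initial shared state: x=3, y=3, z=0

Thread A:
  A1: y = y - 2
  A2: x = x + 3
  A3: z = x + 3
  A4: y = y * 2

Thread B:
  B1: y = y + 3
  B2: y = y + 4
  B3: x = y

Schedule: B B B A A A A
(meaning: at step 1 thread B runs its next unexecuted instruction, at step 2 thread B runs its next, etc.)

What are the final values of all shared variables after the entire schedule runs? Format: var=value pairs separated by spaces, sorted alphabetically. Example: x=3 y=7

Step 1: thread B executes B1 (y = y + 3). Shared: x=3 y=6 z=0. PCs: A@0 B@1
Step 2: thread B executes B2 (y = y + 4). Shared: x=3 y=10 z=0. PCs: A@0 B@2
Step 3: thread B executes B3 (x = y). Shared: x=10 y=10 z=0. PCs: A@0 B@3
Step 4: thread A executes A1 (y = y - 2). Shared: x=10 y=8 z=0. PCs: A@1 B@3
Step 5: thread A executes A2 (x = x + 3). Shared: x=13 y=8 z=0. PCs: A@2 B@3
Step 6: thread A executes A3 (z = x + 3). Shared: x=13 y=8 z=16. PCs: A@3 B@3
Step 7: thread A executes A4 (y = y * 2). Shared: x=13 y=16 z=16. PCs: A@4 B@3

Answer: x=13 y=16 z=16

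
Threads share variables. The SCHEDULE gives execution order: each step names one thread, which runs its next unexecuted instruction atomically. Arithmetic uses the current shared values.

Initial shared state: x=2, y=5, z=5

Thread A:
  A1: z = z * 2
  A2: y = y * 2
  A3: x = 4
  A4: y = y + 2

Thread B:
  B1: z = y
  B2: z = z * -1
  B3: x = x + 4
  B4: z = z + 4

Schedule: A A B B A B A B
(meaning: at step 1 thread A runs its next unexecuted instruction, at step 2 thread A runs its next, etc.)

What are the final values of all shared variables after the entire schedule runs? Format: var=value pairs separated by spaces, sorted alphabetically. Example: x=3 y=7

Answer: x=8 y=12 z=-6

Derivation:
Step 1: thread A executes A1 (z = z * 2). Shared: x=2 y=5 z=10. PCs: A@1 B@0
Step 2: thread A executes A2 (y = y * 2). Shared: x=2 y=10 z=10. PCs: A@2 B@0
Step 3: thread B executes B1 (z = y). Shared: x=2 y=10 z=10. PCs: A@2 B@1
Step 4: thread B executes B2 (z = z * -1). Shared: x=2 y=10 z=-10. PCs: A@2 B@2
Step 5: thread A executes A3 (x = 4). Shared: x=4 y=10 z=-10. PCs: A@3 B@2
Step 6: thread B executes B3 (x = x + 4). Shared: x=8 y=10 z=-10. PCs: A@3 B@3
Step 7: thread A executes A4 (y = y + 2). Shared: x=8 y=12 z=-10. PCs: A@4 B@3
Step 8: thread B executes B4 (z = z + 4). Shared: x=8 y=12 z=-6. PCs: A@4 B@4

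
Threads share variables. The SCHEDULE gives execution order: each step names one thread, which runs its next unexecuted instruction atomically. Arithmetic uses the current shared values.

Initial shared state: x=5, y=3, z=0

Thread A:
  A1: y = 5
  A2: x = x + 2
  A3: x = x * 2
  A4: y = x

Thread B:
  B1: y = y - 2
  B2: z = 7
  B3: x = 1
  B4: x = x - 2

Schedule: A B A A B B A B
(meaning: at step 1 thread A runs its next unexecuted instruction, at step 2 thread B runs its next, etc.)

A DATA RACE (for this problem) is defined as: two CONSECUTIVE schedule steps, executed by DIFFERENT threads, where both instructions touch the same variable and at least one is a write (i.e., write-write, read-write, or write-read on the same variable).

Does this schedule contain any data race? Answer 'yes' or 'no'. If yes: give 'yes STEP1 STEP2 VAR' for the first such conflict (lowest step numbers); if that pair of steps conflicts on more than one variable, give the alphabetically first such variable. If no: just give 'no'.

Steps 1,2: A(y = 5) vs B(y = y - 2). RACE on y (W-W).
Steps 2,3: B(r=y,w=y) vs A(r=x,w=x). No conflict.
Steps 3,4: same thread (A). No race.
Steps 4,5: A(r=x,w=x) vs B(r=-,w=z). No conflict.
Steps 5,6: same thread (B). No race.
Steps 6,7: B(x = 1) vs A(y = x). RACE on x (W-R).
Steps 7,8: A(y = x) vs B(x = x - 2). RACE on x (R-W).
First conflict at steps 1,2.

Answer: yes 1 2 y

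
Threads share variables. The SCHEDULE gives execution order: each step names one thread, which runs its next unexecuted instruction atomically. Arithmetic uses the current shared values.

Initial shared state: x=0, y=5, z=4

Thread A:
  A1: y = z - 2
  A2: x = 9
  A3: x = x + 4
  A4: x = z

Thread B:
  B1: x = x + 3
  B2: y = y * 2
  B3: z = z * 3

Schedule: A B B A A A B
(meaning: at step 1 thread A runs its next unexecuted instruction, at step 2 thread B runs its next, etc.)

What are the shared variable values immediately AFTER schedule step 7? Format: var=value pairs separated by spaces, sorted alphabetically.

Step 1: thread A executes A1 (y = z - 2). Shared: x=0 y=2 z=4. PCs: A@1 B@0
Step 2: thread B executes B1 (x = x + 3). Shared: x=3 y=2 z=4. PCs: A@1 B@1
Step 3: thread B executes B2 (y = y * 2). Shared: x=3 y=4 z=4. PCs: A@1 B@2
Step 4: thread A executes A2 (x = 9). Shared: x=9 y=4 z=4. PCs: A@2 B@2
Step 5: thread A executes A3 (x = x + 4). Shared: x=13 y=4 z=4. PCs: A@3 B@2
Step 6: thread A executes A4 (x = z). Shared: x=4 y=4 z=4. PCs: A@4 B@2
Step 7: thread B executes B3 (z = z * 3). Shared: x=4 y=4 z=12. PCs: A@4 B@3

Answer: x=4 y=4 z=12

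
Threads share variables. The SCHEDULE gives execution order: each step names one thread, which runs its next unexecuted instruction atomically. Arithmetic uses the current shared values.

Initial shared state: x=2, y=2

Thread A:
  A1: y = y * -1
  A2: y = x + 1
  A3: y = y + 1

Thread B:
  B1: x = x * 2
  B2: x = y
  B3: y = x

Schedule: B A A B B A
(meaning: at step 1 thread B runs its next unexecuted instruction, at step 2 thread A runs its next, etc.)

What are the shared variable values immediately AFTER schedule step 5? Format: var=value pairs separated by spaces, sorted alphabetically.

Step 1: thread B executes B1 (x = x * 2). Shared: x=4 y=2. PCs: A@0 B@1
Step 2: thread A executes A1 (y = y * -1). Shared: x=4 y=-2. PCs: A@1 B@1
Step 3: thread A executes A2 (y = x + 1). Shared: x=4 y=5. PCs: A@2 B@1
Step 4: thread B executes B2 (x = y). Shared: x=5 y=5. PCs: A@2 B@2
Step 5: thread B executes B3 (y = x). Shared: x=5 y=5. PCs: A@2 B@3

Answer: x=5 y=5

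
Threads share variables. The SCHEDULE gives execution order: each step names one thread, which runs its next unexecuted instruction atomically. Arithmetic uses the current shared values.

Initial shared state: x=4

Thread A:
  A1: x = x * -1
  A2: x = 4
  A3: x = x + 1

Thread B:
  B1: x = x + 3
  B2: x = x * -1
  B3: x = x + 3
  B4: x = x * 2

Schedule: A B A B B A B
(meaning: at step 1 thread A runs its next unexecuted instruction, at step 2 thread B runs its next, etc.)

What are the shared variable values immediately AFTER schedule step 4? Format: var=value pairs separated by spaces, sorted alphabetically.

Answer: x=-4

Derivation:
Step 1: thread A executes A1 (x = x * -1). Shared: x=-4. PCs: A@1 B@0
Step 2: thread B executes B1 (x = x + 3). Shared: x=-1. PCs: A@1 B@1
Step 3: thread A executes A2 (x = 4). Shared: x=4. PCs: A@2 B@1
Step 4: thread B executes B2 (x = x * -1). Shared: x=-4. PCs: A@2 B@2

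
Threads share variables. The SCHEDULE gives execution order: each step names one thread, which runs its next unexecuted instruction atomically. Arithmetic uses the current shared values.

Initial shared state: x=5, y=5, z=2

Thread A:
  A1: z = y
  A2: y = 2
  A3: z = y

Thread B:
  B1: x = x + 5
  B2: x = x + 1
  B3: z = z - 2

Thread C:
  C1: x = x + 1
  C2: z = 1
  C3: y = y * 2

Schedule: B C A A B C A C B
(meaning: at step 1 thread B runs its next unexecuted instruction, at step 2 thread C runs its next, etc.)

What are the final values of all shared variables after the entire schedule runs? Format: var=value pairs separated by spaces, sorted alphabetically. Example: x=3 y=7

Step 1: thread B executes B1 (x = x + 5). Shared: x=10 y=5 z=2. PCs: A@0 B@1 C@0
Step 2: thread C executes C1 (x = x + 1). Shared: x=11 y=5 z=2. PCs: A@0 B@1 C@1
Step 3: thread A executes A1 (z = y). Shared: x=11 y=5 z=5. PCs: A@1 B@1 C@1
Step 4: thread A executes A2 (y = 2). Shared: x=11 y=2 z=5. PCs: A@2 B@1 C@1
Step 5: thread B executes B2 (x = x + 1). Shared: x=12 y=2 z=5. PCs: A@2 B@2 C@1
Step 6: thread C executes C2 (z = 1). Shared: x=12 y=2 z=1. PCs: A@2 B@2 C@2
Step 7: thread A executes A3 (z = y). Shared: x=12 y=2 z=2. PCs: A@3 B@2 C@2
Step 8: thread C executes C3 (y = y * 2). Shared: x=12 y=4 z=2. PCs: A@3 B@2 C@3
Step 9: thread B executes B3 (z = z - 2). Shared: x=12 y=4 z=0. PCs: A@3 B@3 C@3

Answer: x=12 y=4 z=0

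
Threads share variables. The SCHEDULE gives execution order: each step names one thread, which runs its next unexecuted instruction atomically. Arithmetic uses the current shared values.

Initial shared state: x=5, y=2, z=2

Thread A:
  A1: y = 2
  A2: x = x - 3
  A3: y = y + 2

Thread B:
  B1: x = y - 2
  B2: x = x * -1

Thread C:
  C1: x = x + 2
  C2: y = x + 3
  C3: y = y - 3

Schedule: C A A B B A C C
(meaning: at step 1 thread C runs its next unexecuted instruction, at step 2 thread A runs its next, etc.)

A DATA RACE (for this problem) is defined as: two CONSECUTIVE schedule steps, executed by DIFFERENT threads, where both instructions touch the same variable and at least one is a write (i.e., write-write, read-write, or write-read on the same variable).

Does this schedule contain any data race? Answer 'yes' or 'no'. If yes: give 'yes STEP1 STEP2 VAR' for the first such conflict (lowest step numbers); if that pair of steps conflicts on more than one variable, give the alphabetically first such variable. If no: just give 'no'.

Answer: yes 3 4 x

Derivation:
Steps 1,2: C(r=x,w=x) vs A(r=-,w=y). No conflict.
Steps 2,3: same thread (A). No race.
Steps 3,4: A(x = x - 3) vs B(x = y - 2). RACE on x (W-W).
Steps 4,5: same thread (B). No race.
Steps 5,6: B(r=x,w=x) vs A(r=y,w=y). No conflict.
Steps 6,7: A(y = y + 2) vs C(y = x + 3). RACE on y (W-W).
Steps 7,8: same thread (C). No race.
First conflict at steps 3,4.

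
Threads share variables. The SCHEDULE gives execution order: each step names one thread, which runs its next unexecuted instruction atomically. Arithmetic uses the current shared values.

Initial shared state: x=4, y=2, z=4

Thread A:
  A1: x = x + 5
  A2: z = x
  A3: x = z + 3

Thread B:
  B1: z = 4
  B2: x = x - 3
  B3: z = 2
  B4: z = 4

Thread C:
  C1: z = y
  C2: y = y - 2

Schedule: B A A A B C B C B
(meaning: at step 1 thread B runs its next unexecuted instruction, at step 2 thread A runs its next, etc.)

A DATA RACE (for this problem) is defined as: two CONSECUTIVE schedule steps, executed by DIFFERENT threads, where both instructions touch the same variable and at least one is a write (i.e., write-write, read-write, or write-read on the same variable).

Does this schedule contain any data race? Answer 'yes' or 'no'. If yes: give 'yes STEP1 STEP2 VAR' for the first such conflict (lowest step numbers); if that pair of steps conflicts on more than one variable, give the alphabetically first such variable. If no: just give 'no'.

Steps 1,2: B(r=-,w=z) vs A(r=x,w=x). No conflict.
Steps 2,3: same thread (A). No race.
Steps 3,4: same thread (A). No race.
Steps 4,5: A(x = z + 3) vs B(x = x - 3). RACE on x (W-W).
Steps 5,6: B(r=x,w=x) vs C(r=y,w=z). No conflict.
Steps 6,7: C(z = y) vs B(z = 2). RACE on z (W-W).
Steps 7,8: B(r=-,w=z) vs C(r=y,w=y). No conflict.
Steps 8,9: C(r=y,w=y) vs B(r=-,w=z). No conflict.
First conflict at steps 4,5.

Answer: yes 4 5 x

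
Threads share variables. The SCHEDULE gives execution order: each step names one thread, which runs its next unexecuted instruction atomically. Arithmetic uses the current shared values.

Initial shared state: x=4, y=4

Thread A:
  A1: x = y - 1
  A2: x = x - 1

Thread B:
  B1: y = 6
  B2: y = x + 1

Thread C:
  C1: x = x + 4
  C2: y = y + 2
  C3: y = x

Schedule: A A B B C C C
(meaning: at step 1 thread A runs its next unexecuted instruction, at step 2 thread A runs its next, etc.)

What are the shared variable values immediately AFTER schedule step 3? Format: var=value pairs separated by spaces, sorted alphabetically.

Step 1: thread A executes A1 (x = y - 1). Shared: x=3 y=4. PCs: A@1 B@0 C@0
Step 2: thread A executes A2 (x = x - 1). Shared: x=2 y=4. PCs: A@2 B@0 C@0
Step 3: thread B executes B1 (y = 6). Shared: x=2 y=6. PCs: A@2 B@1 C@0

Answer: x=2 y=6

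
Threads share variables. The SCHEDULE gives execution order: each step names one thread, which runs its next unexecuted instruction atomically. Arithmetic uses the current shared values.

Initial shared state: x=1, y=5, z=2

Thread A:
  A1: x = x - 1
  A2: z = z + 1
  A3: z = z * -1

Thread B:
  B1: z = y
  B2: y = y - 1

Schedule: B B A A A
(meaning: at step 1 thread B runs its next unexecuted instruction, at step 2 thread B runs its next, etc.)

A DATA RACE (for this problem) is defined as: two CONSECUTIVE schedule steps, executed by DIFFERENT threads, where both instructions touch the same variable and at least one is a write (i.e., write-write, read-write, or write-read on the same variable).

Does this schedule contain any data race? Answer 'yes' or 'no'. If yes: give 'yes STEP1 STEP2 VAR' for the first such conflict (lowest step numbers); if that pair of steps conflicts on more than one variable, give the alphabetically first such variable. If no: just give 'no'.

Answer: no

Derivation:
Steps 1,2: same thread (B). No race.
Steps 2,3: B(r=y,w=y) vs A(r=x,w=x). No conflict.
Steps 3,4: same thread (A). No race.
Steps 4,5: same thread (A). No race.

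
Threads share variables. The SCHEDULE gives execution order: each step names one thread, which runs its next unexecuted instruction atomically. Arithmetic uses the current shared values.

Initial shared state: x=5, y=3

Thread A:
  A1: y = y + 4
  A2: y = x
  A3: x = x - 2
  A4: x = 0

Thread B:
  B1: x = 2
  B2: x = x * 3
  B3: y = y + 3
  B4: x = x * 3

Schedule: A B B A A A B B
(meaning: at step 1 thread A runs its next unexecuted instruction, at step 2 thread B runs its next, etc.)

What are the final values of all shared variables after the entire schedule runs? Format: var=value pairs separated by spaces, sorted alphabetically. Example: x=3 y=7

Step 1: thread A executes A1 (y = y + 4). Shared: x=5 y=7. PCs: A@1 B@0
Step 2: thread B executes B1 (x = 2). Shared: x=2 y=7. PCs: A@1 B@1
Step 3: thread B executes B2 (x = x * 3). Shared: x=6 y=7. PCs: A@1 B@2
Step 4: thread A executes A2 (y = x). Shared: x=6 y=6. PCs: A@2 B@2
Step 5: thread A executes A3 (x = x - 2). Shared: x=4 y=6. PCs: A@3 B@2
Step 6: thread A executes A4 (x = 0). Shared: x=0 y=6. PCs: A@4 B@2
Step 7: thread B executes B3 (y = y + 3). Shared: x=0 y=9. PCs: A@4 B@3
Step 8: thread B executes B4 (x = x * 3). Shared: x=0 y=9. PCs: A@4 B@4

Answer: x=0 y=9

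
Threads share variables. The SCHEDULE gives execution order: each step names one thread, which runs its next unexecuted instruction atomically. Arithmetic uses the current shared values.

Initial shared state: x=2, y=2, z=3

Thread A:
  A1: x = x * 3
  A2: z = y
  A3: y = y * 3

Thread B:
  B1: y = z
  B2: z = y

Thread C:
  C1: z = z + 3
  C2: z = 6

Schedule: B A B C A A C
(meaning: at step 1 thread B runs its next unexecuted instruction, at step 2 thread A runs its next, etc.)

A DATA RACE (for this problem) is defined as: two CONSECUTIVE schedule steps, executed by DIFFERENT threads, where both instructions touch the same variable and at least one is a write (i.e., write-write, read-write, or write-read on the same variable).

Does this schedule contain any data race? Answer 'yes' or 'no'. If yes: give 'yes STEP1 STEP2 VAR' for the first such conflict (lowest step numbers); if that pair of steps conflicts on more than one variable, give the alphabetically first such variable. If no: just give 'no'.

Answer: yes 3 4 z

Derivation:
Steps 1,2: B(r=z,w=y) vs A(r=x,w=x). No conflict.
Steps 2,3: A(r=x,w=x) vs B(r=y,w=z). No conflict.
Steps 3,4: B(z = y) vs C(z = z + 3). RACE on z (W-W).
Steps 4,5: C(z = z + 3) vs A(z = y). RACE on z (W-W).
Steps 5,6: same thread (A). No race.
Steps 6,7: A(r=y,w=y) vs C(r=-,w=z). No conflict.
First conflict at steps 3,4.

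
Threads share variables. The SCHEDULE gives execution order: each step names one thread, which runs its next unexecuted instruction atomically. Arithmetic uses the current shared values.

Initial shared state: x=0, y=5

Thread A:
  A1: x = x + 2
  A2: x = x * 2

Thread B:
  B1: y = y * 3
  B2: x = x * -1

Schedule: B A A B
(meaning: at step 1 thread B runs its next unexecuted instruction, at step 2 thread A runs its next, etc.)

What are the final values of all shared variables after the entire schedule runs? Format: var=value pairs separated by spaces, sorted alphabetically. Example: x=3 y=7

Answer: x=-4 y=15

Derivation:
Step 1: thread B executes B1 (y = y * 3). Shared: x=0 y=15. PCs: A@0 B@1
Step 2: thread A executes A1 (x = x + 2). Shared: x=2 y=15. PCs: A@1 B@1
Step 3: thread A executes A2 (x = x * 2). Shared: x=4 y=15. PCs: A@2 B@1
Step 4: thread B executes B2 (x = x * -1). Shared: x=-4 y=15. PCs: A@2 B@2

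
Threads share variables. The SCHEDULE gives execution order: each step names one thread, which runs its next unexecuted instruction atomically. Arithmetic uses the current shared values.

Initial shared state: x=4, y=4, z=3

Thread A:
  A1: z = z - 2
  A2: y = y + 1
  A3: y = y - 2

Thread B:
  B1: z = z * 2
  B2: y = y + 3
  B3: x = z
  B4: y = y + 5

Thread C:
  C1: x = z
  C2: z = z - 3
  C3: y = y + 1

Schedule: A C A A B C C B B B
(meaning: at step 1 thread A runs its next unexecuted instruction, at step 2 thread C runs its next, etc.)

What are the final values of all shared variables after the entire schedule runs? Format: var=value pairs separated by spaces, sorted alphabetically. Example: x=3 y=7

Step 1: thread A executes A1 (z = z - 2). Shared: x=4 y=4 z=1. PCs: A@1 B@0 C@0
Step 2: thread C executes C1 (x = z). Shared: x=1 y=4 z=1. PCs: A@1 B@0 C@1
Step 3: thread A executes A2 (y = y + 1). Shared: x=1 y=5 z=1. PCs: A@2 B@0 C@1
Step 4: thread A executes A3 (y = y - 2). Shared: x=1 y=3 z=1. PCs: A@3 B@0 C@1
Step 5: thread B executes B1 (z = z * 2). Shared: x=1 y=3 z=2. PCs: A@3 B@1 C@1
Step 6: thread C executes C2 (z = z - 3). Shared: x=1 y=3 z=-1. PCs: A@3 B@1 C@2
Step 7: thread C executes C3 (y = y + 1). Shared: x=1 y=4 z=-1. PCs: A@3 B@1 C@3
Step 8: thread B executes B2 (y = y + 3). Shared: x=1 y=7 z=-1. PCs: A@3 B@2 C@3
Step 9: thread B executes B3 (x = z). Shared: x=-1 y=7 z=-1. PCs: A@3 B@3 C@3
Step 10: thread B executes B4 (y = y + 5). Shared: x=-1 y=12 z=-1. PCs: A@3 B@4 C@3

Answer: x=-1 y=12 z=-1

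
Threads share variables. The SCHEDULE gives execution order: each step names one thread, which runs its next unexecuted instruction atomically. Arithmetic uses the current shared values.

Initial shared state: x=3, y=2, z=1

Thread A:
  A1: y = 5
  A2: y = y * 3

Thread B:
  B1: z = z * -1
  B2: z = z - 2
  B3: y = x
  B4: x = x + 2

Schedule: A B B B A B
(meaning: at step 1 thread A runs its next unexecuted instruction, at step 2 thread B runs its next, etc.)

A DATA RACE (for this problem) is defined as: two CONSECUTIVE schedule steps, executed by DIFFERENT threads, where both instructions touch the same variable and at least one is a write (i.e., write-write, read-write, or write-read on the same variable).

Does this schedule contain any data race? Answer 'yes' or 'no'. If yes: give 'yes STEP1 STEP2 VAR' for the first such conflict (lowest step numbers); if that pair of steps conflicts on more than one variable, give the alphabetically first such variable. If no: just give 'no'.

Answer: yes 4 5 y

Derivation:
Steps 1,2: A(r=-,w=y) vs B(r=z,w=z). No conflict.
Steps 2,3: same thread (B). No race.
Steps 3,4: same thread (B). No race.
Steps 4,5: B(y = x) vs A(y = y * 3). RACE on y (W-W).
Steps 5,6: A(r=y,w=y) vs B(r=x,w=x). No conflict.
First conflict at steps 4,5.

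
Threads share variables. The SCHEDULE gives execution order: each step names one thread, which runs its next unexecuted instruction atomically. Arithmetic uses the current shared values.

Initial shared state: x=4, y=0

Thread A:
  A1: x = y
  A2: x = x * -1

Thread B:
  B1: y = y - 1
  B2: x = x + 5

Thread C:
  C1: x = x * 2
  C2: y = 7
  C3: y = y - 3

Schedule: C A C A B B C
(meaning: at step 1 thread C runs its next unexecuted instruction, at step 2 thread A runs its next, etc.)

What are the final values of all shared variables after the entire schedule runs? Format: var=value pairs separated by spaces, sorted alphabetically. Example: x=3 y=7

Answer: x=5 y=3

Derivation:
Step 1: thread C executes C1 (x = x * 2). Shared: x=8 y=0. PCs: A@0 B@0 C@1
Step 2: thread A executes A1 (x = y). Shared: x=0 y=0. PCs: A@1 B@0 C@1
Step 3: thread C executes C2 (y = 7). Shared: x=0 y=7. PCs: A@1 B@0 C@2
Step 4: thread A executes A2 (x = x * -1). Shared: x=0 y=7. PCs: A@2 B@0 C@2
Step 5: thread B executes B1 (y = y - 1). Shared: x=0 y=6. PCs: A@2 B@1 C@2
Step 6: thread B executes B2 (x = x + 5). Shared: x=5 y=6. PCs: A@2 B@2 C@2
Step 7: thread C executes C3 (y = y - 3). Shared: x=5 y=3. PCs: A@2 B@2 C@3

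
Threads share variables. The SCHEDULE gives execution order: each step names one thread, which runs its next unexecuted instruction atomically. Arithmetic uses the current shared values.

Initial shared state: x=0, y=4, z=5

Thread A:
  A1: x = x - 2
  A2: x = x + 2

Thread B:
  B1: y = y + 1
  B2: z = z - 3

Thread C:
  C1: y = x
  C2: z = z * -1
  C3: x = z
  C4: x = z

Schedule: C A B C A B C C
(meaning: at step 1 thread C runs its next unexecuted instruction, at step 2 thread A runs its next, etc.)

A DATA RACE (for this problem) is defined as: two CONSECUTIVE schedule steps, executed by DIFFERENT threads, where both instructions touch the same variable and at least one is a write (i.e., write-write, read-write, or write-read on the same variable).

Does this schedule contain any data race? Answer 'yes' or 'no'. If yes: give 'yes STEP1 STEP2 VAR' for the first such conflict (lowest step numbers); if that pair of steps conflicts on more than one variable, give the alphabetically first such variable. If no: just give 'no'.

Steps 1,2: C(y = x) vs A(x = x - 2). RACE on x (R-W).
Steps 2,3: A(r=x,w=x) vs B(r=y,w=y). No conflict.
Steps 3,4: B(r=y,w=y) vs C(r=z,w=z). No conflict.
Steps 4,5: C(r=z,w=z) vs A(r=x,w=x). No conflict.
Steps 5,6: A(r=x,w=x) vs B(r=z,w=z). No conflict.
Steps 6,7: B(z = z - 3) vs C(x = z). RACE on z (W-R).
Steps 7,8: same thread (C). No race.
First conflict at steps 1,2.

Answer: yes 1 2 x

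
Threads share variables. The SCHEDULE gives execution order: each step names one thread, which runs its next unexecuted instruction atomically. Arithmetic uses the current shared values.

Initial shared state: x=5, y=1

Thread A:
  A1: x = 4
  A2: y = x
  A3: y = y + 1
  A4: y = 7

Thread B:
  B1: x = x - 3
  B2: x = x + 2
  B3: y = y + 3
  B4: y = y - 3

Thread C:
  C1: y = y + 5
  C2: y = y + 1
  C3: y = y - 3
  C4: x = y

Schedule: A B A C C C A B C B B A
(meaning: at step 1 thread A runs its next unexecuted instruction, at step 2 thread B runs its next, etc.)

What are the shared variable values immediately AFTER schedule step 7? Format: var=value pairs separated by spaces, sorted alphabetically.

Step 1: thread A executes A1 (x = 4). Shared: x=4 y=1. PCs: A@1 B@0 C@0
Step 2: thread B executes B1 (x = x - 3). Shared: x=1 y=1. PCs: A@1 B@1 C@0
Step 3: thread A executes A2 (y = x). Shared: x=1 y=1. PCs: A@2 B@1 C@0
Step 4: thread C executes C1 (y = y + 5). Shared: x=1 y=6. PCs: A@2 B@1 C@1
Step 5: thread C executes C2 (y = y + 1). Shared: x=1 y=7. PCs: A@2 B@1 C@2
Step 6: thread C executes C3 (y = y - 3). Shared: x=1 y=4. PCs: A@2 B@1 C@3
Step 7: thread A executes A3 (y = y + 1). Shared: x=1 y=5. PCs: A@3 B@1 C@3

Answer: x=1 y=5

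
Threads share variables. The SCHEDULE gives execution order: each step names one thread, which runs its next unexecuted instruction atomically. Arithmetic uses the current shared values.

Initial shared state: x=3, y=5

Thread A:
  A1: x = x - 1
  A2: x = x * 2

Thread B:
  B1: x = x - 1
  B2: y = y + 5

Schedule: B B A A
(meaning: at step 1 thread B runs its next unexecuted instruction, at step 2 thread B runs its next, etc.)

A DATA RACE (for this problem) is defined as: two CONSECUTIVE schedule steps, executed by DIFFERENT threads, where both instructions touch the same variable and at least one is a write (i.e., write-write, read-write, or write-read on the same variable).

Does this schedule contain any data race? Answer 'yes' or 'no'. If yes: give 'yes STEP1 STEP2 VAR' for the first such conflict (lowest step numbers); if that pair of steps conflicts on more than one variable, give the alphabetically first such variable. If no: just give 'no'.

Answer: no

Derivation:
Steps 1,2: same thread (B). No race.
Steps 2,3: B(r=y,w=y) vs A(r=x,w=x). No conflict.
Steps 3,4: same thread (A). No race.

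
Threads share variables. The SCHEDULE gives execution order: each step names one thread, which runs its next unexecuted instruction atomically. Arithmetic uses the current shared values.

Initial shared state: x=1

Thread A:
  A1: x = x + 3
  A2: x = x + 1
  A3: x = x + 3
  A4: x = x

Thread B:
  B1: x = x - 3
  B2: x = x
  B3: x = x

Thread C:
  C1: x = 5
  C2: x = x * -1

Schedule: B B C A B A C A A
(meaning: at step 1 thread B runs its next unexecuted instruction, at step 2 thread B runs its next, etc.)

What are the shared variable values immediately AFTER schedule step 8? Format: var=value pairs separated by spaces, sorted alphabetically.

Answer: x=-6

Derivation:
Step 1: thread B executes B1 (x = x - 3). Shared: x=-2. PCs: A@0 B@1 C@0
Step 2: thread B executes B2 (x = x). Shared: x=-2. PCs: A@0 B@2 C@0
Step 3: thread C executes C1 (x = 5). Shared: x=5. PCs: A@0 B@2 C@1
Step 4: thread A executes A1 (x = x + 3). Shared: x=8. PCs: A@1 B@2 C@1
Step 5: thread B executes B3 (x = x). Shared: x=8. PCs: A@1 B@3 C@1
Step 6: thread A executes A2 (x = x + 1). Shared: x=9. PCs: A@2 B@3 C@1
Step 7: thread C executes C2 (x = x * -1). Shared: x=-9. PCs: A@2 B@3 C@2
Step 8: thread A executes A3 (x = x + 3). Shared: x=-6. PCs: A@3 B@3 C@2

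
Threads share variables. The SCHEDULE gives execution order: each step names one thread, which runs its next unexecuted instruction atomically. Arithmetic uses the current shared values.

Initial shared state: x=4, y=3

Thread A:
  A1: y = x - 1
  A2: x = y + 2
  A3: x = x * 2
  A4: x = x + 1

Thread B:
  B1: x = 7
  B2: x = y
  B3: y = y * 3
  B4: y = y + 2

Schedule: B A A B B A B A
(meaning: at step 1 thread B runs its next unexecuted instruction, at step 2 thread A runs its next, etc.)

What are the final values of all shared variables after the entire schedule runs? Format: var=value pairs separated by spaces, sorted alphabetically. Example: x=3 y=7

Step 1: thread B executes B1 (x = 7). Shared: x=7 y=3. PCs: A@0 B@1
Step 2: thread A executes A1 (y = x - 1). Shared: x=7 y=6. PCs: A@1 B@1
Step 3: thread A executes A2 (x = y + 2). Shared: x=8 y=6. PCs: A@2 B@1
Step 4: thread B executes B2 (x = y). Shared: x=6 y=6. PCs: A@2 B@2
Step 5: thread B executes B3 (y = y * 3). Shared: x=6 y=18. PCs: A@2 B@3
Step 6: thread A executes A3 (x = x * 2). Shared: x=12 y=18. PCs: A@3 B@3
Step 7: thread B executes B4 (y = y + 2). Shared: x=12 y=20. PCs: A@3 B@4
Step 8: thread A executes A4 (x = x + 1). Shared: x=13 y=20. PCs: A@4 B@4

Answer: x=13 y=20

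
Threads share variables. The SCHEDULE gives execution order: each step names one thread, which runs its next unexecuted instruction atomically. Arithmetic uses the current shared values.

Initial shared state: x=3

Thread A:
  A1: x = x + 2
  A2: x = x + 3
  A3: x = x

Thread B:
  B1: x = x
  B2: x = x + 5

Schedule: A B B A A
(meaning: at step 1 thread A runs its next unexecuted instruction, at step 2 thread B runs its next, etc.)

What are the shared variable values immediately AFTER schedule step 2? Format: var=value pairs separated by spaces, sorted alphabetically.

Step 1: thread A executes A1 (x = x + 2). Shared: x=5. PCs: A@1 B@0
Step 2: thread B executes B1 (x = x). Shared: x=5. PCs: A@1 B@1

Answer: x=5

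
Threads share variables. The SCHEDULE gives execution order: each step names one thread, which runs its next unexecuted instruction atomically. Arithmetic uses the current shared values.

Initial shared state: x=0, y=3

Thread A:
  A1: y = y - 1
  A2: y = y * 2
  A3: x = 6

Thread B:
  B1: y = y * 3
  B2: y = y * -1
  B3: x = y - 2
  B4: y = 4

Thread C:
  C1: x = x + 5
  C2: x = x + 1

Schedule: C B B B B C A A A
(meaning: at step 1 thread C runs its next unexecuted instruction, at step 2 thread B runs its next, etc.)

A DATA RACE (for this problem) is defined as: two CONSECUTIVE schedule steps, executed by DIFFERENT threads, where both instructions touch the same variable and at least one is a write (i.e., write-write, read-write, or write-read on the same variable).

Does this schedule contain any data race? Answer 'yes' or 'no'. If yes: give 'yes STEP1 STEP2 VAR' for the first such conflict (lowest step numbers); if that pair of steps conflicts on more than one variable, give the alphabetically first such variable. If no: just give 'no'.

Steps 1,2: C(r=x,w=x) vs B(r=y,w=y). No conflict.
Steps 2,3: same thread (B). No race.
Steps 3,4: same thread (B). No race.
Steps 4,5: same thread (B). No race.
Steps 5,6: B(r=-,w=y) vs C(r=x,w=x). No conflict.
Steps 6,7: C(r=x,w=x) vs A(r=y,w=y). No conflict.
Steps 7,8: same thread (A). No race.
Steps 8,9: same thread (A). No race.

Answer: no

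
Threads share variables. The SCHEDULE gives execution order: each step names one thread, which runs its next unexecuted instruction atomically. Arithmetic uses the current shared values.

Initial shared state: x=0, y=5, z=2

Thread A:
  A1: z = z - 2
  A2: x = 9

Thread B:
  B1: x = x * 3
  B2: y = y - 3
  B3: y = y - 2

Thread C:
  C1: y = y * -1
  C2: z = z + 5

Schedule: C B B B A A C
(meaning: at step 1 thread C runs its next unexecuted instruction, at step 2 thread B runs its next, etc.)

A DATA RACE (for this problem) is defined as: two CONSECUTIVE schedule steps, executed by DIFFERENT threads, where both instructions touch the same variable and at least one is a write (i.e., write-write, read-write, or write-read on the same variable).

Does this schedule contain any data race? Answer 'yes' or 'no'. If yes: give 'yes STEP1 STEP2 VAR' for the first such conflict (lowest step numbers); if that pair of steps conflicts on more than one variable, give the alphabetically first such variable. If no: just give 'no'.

Answer: no

Derivation:
Steps 1,2: C(r=y,w=y) vs B(r=x,w=x). No conflict.
Steps 2,3: same thread (B). No race.
Steps 3,4: same thread (B). No race.
Steps 4,5: B(r=y,w=y) vs A(r=z,w=z). No conflict.
Steps 5,6: same thread (A). No race.
Steps 6,7: A(r=-,w=x) vs C(r=z,w=z). No conflict.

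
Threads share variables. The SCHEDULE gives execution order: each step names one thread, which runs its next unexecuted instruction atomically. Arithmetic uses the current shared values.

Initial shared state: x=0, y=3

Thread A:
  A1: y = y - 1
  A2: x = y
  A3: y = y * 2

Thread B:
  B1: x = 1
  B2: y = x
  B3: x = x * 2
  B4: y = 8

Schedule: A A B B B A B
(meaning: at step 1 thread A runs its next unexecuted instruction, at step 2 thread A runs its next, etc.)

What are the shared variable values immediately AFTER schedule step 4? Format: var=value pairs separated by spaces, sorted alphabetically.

Step 1: thread A executes A1 (y = y - 1). Shared: x=0 y=2. PCs: A@1 B@0
Step 2: thread A executes A2 (x = y). Shared: x=2 y=2. PCs: A@2 B@0
Step 3: thread B executes B1 (x = 1). Shared: x=1 y=2. PCs: A@2 B@1
Step 4: thread B executes B2 (y = x). Shared: x=1 y=1. PCs: A@2 B@2

Answer: x=1 y=1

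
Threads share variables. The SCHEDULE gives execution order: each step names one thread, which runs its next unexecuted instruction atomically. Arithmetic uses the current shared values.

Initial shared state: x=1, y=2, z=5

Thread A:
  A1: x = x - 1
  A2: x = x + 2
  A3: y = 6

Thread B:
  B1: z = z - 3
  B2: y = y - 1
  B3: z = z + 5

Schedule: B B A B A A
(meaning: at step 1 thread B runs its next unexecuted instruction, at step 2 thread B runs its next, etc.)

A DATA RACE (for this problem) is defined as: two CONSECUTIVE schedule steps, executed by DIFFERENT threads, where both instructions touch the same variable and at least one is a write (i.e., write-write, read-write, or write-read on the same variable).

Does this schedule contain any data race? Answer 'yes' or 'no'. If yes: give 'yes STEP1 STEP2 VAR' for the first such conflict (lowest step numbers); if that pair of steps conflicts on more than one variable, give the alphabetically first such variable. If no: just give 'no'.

Answer: no

Derivation:
Steps 1,2: same thread (B). No race.
Steps 2,3: B(r=y,w=y) vs A(r=x,w=x). No conflict.
Steps 3,4: A(r=x,w=x) vs B(r=z,w=z). No conflict.
Steps 4,5: B(r=z,w=z) vs A(r=x,w=x). No conflict.
Steps 5,6: same thread (A). No race.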